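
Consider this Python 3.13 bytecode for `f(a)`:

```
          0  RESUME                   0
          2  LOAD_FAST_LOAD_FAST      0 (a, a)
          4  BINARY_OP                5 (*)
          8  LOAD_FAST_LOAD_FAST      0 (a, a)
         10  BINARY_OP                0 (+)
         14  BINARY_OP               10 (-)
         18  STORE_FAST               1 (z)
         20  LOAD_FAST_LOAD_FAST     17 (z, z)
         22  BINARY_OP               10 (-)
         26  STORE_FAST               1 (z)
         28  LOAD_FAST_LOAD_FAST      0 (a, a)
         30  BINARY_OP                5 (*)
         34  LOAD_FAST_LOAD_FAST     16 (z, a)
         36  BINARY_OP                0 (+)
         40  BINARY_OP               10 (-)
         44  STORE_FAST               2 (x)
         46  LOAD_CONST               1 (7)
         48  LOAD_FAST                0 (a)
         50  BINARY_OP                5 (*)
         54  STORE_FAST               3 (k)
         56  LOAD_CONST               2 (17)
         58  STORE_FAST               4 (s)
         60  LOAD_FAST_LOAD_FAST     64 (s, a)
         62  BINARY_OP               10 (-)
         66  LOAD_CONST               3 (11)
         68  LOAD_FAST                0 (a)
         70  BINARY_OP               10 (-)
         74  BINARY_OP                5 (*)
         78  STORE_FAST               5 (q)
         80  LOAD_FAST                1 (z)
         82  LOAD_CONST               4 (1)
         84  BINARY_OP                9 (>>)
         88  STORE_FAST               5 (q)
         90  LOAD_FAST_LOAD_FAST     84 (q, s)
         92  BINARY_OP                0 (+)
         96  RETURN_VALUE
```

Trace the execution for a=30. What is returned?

LOAD_FAST_LOAD_FAST a,a → push 30,30. Stack: [30, 30]
BINARY_OP * → 30 * 30 = 900. Stack: [900]
LOAD_FAST_LOAD_FAST a,a → push 30,30. Stack: [900, 30, 30]
BINARY_OP + → 30 + 30 = 60. Stack: [900, 60]
BINARY_OP - → 900 - 60 = 840. Stack: [840]
STORE_FAST z → z=840. Stack: []
LOAD_FAST_LOAD_FAST z,z → push 840,840. Stack: [840, 840]
BINARY_OP - → 840 - 840 = 0. Stack: [0]
STORE_FAST z → z=0. Stack: []
LOAD_FAST_LOAD_FAST a,a → push 30,30. Stack: [30, 30]
BINARY_OP * → 30 * 30 = 900. Stack: [900]
LOAD_FAST_LOAD_FAST z,a → push 0,30. Stack: [900, 0, 30]
BINARY_OP + → 0 + 30 = 30. Stack: [900, 30]
BINARY_OP - → 900 - 30 = 870. Stack: [870]
STORE_FAST x → x=870. Stack: []
LOAD_CONST → push 7. Stack: [7]
LOAD_FAST a → push 30. Stack: [7, 30]
BINARY_OP * → 7 * 30 = 210. Stack: [210]
STORE_FAST k → k=210. Stack: []
LOAD_CONST → push 17. Stack: [17]
STORE_FAST s → s=17. Stack: []
LOAD_FAST_LOAD_FAST s,a → push 17,30. Stack: [17, 30]
BINARY_OP - → 17 - 30 = -13. Stack: [-13]
LOAD_CONST → push 11. Stack: [-13, 11]
LOAD_FAST a → push 30. Stack: [-13, 11, 30]
BINARY_OP - → 11 - 30 = -19. Stack: [-13, -19]
BINARY_OP * → -13 * -19 = 247. Stack: [247]
STORE_FAST q → q=247. Stack: []
LOAD_FAST z → push 0. Stack: [0]
LOAD_CONST → push 1. Stack: [0, 1]
BINARY_OP >> → 0 >> 1 = 0. Stack: [0]
STORE_FAST q → q=0. Stack: []
LOAD_FAST_LOAD_FAST q,s → push 0,17. Stack: [0, 17]
BINARY_OP + → 0 + 17 = 17. Stack: [17]
RETURN_VALUE → return 17.

17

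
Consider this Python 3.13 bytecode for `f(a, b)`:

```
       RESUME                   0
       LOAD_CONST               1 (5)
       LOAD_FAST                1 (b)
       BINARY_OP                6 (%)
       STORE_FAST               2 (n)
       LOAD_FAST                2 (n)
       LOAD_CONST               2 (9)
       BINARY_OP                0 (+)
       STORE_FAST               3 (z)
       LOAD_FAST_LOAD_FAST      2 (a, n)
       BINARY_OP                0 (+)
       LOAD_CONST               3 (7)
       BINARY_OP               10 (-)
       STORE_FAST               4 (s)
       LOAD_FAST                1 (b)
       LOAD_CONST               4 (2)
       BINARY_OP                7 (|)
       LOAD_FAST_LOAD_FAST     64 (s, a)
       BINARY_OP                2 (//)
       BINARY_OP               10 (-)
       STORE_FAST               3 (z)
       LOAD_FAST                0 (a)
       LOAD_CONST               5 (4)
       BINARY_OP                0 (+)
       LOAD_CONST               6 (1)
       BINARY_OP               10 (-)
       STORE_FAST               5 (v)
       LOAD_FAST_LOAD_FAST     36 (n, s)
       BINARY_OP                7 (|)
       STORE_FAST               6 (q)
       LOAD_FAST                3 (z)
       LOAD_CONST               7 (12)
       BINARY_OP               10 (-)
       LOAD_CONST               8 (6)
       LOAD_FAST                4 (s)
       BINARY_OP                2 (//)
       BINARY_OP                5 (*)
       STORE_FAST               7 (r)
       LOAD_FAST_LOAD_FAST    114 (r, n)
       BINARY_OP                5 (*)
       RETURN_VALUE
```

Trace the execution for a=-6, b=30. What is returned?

-85

LOAD_CONST → push 5. Stack: [5]
LOAD_FAST b → push 30. Stack: [5, 30]
BINARY_OP % → 5 % 30 = 5. Stack: [5]
STORE_FAST n → n=5. Stack: []
LOAD_FAST n → push 5. Stack: [5]
LOAD_CONST → push 9. Stack: [5, 9]
BINARY_OP + → 5 + 9 = 14. Stack: [14]
STORE_FAST z → z=14. Stack: []
LOAD_FAST_LOAD_FAST a,n → push -6,5. Stack: [-6, 5]
BINARY_OP + → -6 + 5 = -1. Stack: [-1]
LOAD_CONST → push 7. Stack: [-1, 7]
BINARY_OP - → -1 - 7 = -8. Stack: [-8]
STORE_FAST s → s=-8. Stack: []
LOAD_FAST b → push 30. Stack: [30]
LOAD_CONST → push 2. Stack: [30, 2]
BINARY_OP | → 30 | 2 = 30. Stack: [30]
LOAD_FAST_LOAD_FAST s,a → push -8,-6. Stack: [30, -8, -6]
BINARY_OP // → -8 // -6 = 1. Stack: [30, 1]
BINARY_OP - → 30 - 1 = 29. Stack: [29]
STORE_FAST z → z=29. Stack: []
LOAD_FAST a → push -6. Stack: [-6]
LOAD_CONST → push 4. Stack: [-6, 4]
BINARY_OP + → -6 + 4 = -2. Stack: [-2]
LOAD_CONST → push 1. Stack: [-2, 1]
BINARY_OP - → -2 - 1 = -3. Stack: [-3]
STORE_FAST v → v=-3. Stack: []
LOAD_FAST_LOAD_FAST n,s → push 5,-8. Stack: [5, -8]
BINARY_OP | → 5 | -8 = -3. Stack: [-3]
STORE_FAST q → q=-3. Stack: []
LOAD_FAST z → push 29. Stack: [29]
LOAD_CONST → push 12. Stack: [29, 12]
BINARY_OP - → 29 - 12 = 17. Stack: [17]
LOAD_CONST → push 6. Stack: [17, 6]
LOAD_FAST s → push -8. Stack: [17, 6, -8]
BINARY_OP // → 6 // -8 = -1. Stack: [17, -1]
BINARY_OP * → 17 * -1 = -17. Stack: [-17]
STORE_FAST r → r=-17. Stack: []
LOAD_FAST_LOAD_FAST r,n → push -17,5. Stack: [-17, 5]
BINARY_OP * → -17 * 5 = -85. Stack: [-85]
RETURN_VALUE → return -85.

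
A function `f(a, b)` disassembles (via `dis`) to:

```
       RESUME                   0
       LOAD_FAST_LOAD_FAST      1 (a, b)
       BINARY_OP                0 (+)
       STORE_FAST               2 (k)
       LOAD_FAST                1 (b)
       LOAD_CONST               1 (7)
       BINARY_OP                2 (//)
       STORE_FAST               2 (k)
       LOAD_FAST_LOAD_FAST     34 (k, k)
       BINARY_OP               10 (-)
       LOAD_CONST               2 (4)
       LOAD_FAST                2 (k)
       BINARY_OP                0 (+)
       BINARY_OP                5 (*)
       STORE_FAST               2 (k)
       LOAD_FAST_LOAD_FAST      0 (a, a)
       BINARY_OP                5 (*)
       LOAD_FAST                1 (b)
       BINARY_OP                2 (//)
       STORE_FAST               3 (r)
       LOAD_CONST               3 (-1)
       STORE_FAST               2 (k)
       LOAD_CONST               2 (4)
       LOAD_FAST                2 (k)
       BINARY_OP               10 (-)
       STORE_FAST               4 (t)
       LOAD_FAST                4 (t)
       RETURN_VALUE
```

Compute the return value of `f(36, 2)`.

5

LOAD_FAST_LOAD_FAST a,b → push 36,2. Stack: [36, 2]
BINARY_OP + → 36 + 2 = 38. Stack: [38]
STORE_FAST k → k=38. Stack: []
LOAD_FAST b → push 2. Stack: [2]
LOAD_CONST → push 7. Stack: [2, 7]
BINARY_OP // → 2 // 7 = 0. Stack: [0]
STORE_FAST k → k=0. Stack: []
LOAD_FAST_LOAD_FAST k,k → push 0,0. Stack: [0, 0]
BINARY_OP - → 0 - 0 = 0. Stack: [0]
LOAD_CONST → push 4. Stack: [0, 4]
LOAD_FAST k → push 0. Stack: [0, 4, 0]
BINARY_OP + → 4 + 0 = 4. Stack: [0, 4]
BINARY_OP * → 0 * 4 = 0. Stack: [0]
STORE_FAST k → k=0. Stack: []
LOAD_FAST_LOAD_FAST a,a → push 36,36. Stack: [36, 36]
BINARY_OP * → 36 * 36 = 1296. Stack: [1296]
LOAD_FAST b → push 2. Stack: [1296, 2]
BINARY_OP // → 1296 // 2 = 648. Stack: [648]
STORE_FAST r → r=648. Stack: []
LOAD_CONST → push -1. Stack: [-1]
STORE_FAST k → k=-1. Stack: []
LOAD_CONST → push 4. Stack: [4]
LOAD_FAST k → push -1. Stack: [4, -1]
BINARY_OP - → 4 - -1 = 5. Stack: [5]
STORE_FAST t → t=5. Stack: []
LOAD_FAST t → push 5. Stack: [5]
RETURN_VALUE → return 5.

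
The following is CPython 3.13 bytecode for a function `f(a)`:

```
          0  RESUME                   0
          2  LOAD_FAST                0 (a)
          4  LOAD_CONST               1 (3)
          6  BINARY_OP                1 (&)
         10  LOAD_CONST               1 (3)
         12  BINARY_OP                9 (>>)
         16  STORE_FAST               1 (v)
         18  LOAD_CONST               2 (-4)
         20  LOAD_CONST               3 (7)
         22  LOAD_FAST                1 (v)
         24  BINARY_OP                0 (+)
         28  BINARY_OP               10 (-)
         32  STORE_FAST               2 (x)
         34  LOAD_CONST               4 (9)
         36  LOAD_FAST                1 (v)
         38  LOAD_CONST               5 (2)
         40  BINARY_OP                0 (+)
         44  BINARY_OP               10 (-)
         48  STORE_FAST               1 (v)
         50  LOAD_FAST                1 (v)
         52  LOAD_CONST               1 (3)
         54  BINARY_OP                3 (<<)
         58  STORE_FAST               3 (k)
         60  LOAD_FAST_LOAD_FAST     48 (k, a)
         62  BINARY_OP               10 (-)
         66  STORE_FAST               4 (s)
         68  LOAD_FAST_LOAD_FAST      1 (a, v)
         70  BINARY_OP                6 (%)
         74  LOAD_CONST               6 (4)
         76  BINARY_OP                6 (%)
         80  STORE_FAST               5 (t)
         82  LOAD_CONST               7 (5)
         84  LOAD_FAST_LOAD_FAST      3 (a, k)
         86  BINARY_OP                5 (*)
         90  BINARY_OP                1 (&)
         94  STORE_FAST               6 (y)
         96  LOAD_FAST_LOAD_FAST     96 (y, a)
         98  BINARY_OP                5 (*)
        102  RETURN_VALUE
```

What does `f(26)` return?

LOAD_FAST a → push 26. Stack: [26]
LOAD_CONST → push 3. Stack: [26, 3]
BINARY_OP & → 26 & 3 = 2. Stack: [2]
LOAD_CONST → push 3. Stack: [2, 3]
BINARY_OP >> → 2 >> 3 = 0. Stack: [0]
STORE_FAST v → v=0. Stack: []
LOAD_CONST → push -4. Stack: [-4]
LOAD_CONST → push 7. Stack: [-4, 7]
LOAD_FAST v → push 0. Stack: [-4, 7, 0]
BINARY_OP + → 7 + 0 = 7. Stack: [-4, 7]
BINARY_OP - → -4 - 7 = -11. Stack: [-11]
STORE_FAST x → x=-11. Stack: []
LOAD_CONST → push 9. Stack: [9]
LOAD_FAST v → push 0. Stack: [9, 0]
LOAD_CONST → push 2. Stack: [9, 0, 2]
BINARY_OP + → 0 + 2 = 2. Stack: [9, 2]
BINARY_OP - → 9 - 2 = 7. Stack: [7]
STORE_FAST v → v=7. Stack: []
LOAD_FAST v → push 7. Stack: [7]
LOAD_CONST → push 3. Stack: [7, 3]
BINARY_OP << → 7 << 3 = 56. Stack: [56]
STORE_FAST k → k=56. Stack: []
LOAD_FAST_LOAD_FAST k,a → push 56,26. Stack: [56, 26]
BINARY_OP - → 56 - 26 = 30. Stack: [30]
STORE_FAST s → s=30. Stack: []
LOAD_FAST_LOAD_FAST a,v → push 26,7. Stack: [26, 7]
BINARY_OP % → 26 % 7 = 5. Stack: [5]
LOAD_CONST → push 4. Stack: [5, 4]
BINARY_OP % → 5 % 4 = 1. Stack: [1]
STORE_FAST t → t=1. Stack: []
LOAD_CONST → push 5. Stack: [5]
LOAD_FAST_LOAD_FAST a,k → push 26,56. Stack: [5, 26, 56]
BINARY_OP * → 26 * 56 = 1456. Stack: [5, 1456]
BINARY_OP & → 5 & 1456 = 0. Stack: [0]
STORE_FAST y → y=0. Stack: []
LOAD_FAST_LOAD_FAST y,a → push 0,26. Stack: [0, 26]
BINARY_OP * → 0 * 26 = 0. Stack: [0]
RETURN_VALUE → return 0.

0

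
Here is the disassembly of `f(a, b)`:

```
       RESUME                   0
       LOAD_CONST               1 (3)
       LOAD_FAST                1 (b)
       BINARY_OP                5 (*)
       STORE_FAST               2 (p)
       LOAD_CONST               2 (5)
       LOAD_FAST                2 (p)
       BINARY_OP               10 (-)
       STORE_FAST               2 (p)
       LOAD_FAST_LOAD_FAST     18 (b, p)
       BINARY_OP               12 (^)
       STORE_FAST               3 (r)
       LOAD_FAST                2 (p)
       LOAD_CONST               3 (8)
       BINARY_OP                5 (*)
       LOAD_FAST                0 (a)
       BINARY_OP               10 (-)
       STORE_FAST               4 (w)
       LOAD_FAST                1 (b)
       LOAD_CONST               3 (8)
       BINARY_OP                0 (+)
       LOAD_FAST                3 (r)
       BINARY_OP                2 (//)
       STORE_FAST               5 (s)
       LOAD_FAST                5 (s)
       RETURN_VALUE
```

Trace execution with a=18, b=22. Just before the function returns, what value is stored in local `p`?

LOAD_CONST → push 3. Stack: [3]
LOAD_FAST b → push 22. Stack: [3, 22]
BINARY_OP * → 3 * 22 = 66. Stack: [66]
STORE_FAST p → p=66. Stack: []
LOAD_CONST → push 5. Stack: [5]
LOAD_FAST p → push 66. Stack: [5, 66]
BINARY_OP - → 5 - 66 = -61. Stack: [-61]
STORE_FAST p → p=-61. Stack: []
LOAD_FAST_LOAD_FAST b,p → push 22,-61. Stack: [22, -61]
BINARY_OP ^ → 22 ^ -61 = -43. Stack: [-43]
STORE_FAST r → r=-43. Stack: []
LOAD_FAST p → push -61. Stack: [-61]
LOAD_CONST → push 8. Stack: [-61, 8]
BINARY_OP * → -61 * 8 = -488. Stack: [-488]
LOAD_FAST a → push 18. Stack: [-488, 18]
BINARY_OP - → -488 - 18 = -506. Stack: [-506]
STORE_FAST w → w=-506. Stack: []
LOAD_FAST b → push 22. Stack: [22]
LOAD_CONST → push 8. Stack: [22, 8]
BINARY_OP + → 22 + 8 = 30. Stack: [30]
LOAD_FAST r → push -43. Stack: [30, -43]
BINARY_OP // → 30 // -43 = -1. Stack: [-1]
STORE_FAST s → s=-1. Stack: []
LOAD_FAST s → push -1. Stack: [-1]
RETURN_VALUE → return -1.

-61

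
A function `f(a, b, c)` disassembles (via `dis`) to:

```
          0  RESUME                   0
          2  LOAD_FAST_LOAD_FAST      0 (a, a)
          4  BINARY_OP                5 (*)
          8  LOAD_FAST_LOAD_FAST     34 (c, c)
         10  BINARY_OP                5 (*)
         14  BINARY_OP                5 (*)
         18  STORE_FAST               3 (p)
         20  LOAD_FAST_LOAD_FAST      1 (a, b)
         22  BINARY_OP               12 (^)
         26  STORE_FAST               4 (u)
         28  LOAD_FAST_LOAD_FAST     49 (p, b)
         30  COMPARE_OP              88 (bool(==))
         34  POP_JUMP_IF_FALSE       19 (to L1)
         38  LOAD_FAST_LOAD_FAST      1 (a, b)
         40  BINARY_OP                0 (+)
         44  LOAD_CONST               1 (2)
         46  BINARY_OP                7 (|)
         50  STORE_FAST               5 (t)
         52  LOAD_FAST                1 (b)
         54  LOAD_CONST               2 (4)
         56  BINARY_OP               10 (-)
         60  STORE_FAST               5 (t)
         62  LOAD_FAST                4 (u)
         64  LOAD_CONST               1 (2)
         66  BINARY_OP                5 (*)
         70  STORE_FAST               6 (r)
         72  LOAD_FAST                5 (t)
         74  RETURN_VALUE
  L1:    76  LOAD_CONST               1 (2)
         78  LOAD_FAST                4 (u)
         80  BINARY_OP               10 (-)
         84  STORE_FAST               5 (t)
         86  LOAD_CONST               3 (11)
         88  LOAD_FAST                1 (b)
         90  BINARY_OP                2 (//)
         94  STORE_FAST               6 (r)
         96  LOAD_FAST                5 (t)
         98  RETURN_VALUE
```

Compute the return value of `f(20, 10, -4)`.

-28

LOAD_FAST_LOAD_FAST a,a → push 20,20. Stack: [20, 20]
BINARY_OP * → 20 * 20 = 400. Stack: [400]
LOAD_FAST_LOAD_FAST c,c → push -4,-4. Stack: [400, -4, -4]
BINARY_OP * → -4 * -4 = 16. Stack: [400, 16]
BINARY_OP * → 400 * 16 = 6400. Stack: [6400]
STORE_FAST p → p=6400. Stack: []
LOAD_FAST_LOAD_FAST a,b → push 20,10. Stack: [20, 10]
BINARY_OP ^ → 20 ^ 10 = 30. Stack: [30]
STORE_FAST u → u=30. Stack: []
LOAD_FAST_LOAD_FAST p,b → push 6400,10. Stack: [6400, 10]
COMPARE_OP bool(==) → 6400 vs 10 = False. Stack: [False]
POP_JUMP_IF_FALSE → pop False; jump. Stack: []
LOAD_CONST → push 2. Stack: [2]
LOAD_FAST u → push 30. Stack: [2, 30]
BINARY_OP - → 2 - 30 = -28. Stack: [-28]
STORE_FAST t → t=-28. Stack: []
LOAD_CONST → push 11. Stack: [11]
LOAD_FAST b → push 10. Stack: [11, 10]
BINARY_OP // → 11 // 10 = 1. Stack: [1]
STORE_FAST r → r=1. Stack: []
LOAD_FAST t → push -28. Stack: [-28]
RETURN_VALUE → return -28.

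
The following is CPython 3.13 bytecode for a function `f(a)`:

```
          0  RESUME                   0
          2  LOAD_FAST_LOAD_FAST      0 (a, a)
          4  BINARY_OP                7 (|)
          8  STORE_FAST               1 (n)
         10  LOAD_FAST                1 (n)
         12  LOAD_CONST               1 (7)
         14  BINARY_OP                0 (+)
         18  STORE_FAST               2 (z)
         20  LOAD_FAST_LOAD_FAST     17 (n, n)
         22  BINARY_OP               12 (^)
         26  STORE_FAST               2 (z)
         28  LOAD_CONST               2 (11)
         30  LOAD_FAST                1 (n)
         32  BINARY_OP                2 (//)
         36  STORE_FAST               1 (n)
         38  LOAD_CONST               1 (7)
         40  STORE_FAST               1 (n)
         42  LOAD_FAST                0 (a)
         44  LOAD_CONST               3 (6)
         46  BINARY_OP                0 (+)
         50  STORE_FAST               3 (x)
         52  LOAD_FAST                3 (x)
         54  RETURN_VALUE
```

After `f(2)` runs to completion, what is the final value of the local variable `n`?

LOAD_FAST_LOAD_FAST a,a → push 2,2. Stack: [2, 2]
BINARY_OP | → 2 | 2 = 2. Stack: [2]
STORE_FAST n → n=2. Stack: []
LOAD_FAST n → push 2. Stack: [2]
LOAD_CONST → push 7. Stack: [2, 7]
BINARY_OP + → 2 + 7 = 9. Stack: [9]
STORE_FAST z → z=9. Stack: []
LOAD_FAST_LOAD_FAST n,n → push 2,2. Stack: [2, 2]
BINARY_OP ^ → 2 ^ 2 = 0. Stack: [0]
STORE_FAST z → z=0. Stack: []
LOAD_CONST → push 11. Stack: [11]
LOAD_FAST n → push 2. Stack: [11, 2]
BINARY_OP // → 11 // 2 = 5. Stack: [5]
STORE_FAST n → n=5. Stack: []
LOAD_CONST → push 7. Stack: [7]
STORE_FAST n → n=7. Stack: []
LOAD_FAST a → push 2. Stack: [2]
LOAD_CONST → push 6. Stack: [2, 6]
BINARY_OP + → 2 + 6 = 8. Stack: [8]
STORE_FAST x → x=8. Stack: []
LOAD_FAST x → push 8. Stack: [8]
RETURN_VALUE → return 8.

7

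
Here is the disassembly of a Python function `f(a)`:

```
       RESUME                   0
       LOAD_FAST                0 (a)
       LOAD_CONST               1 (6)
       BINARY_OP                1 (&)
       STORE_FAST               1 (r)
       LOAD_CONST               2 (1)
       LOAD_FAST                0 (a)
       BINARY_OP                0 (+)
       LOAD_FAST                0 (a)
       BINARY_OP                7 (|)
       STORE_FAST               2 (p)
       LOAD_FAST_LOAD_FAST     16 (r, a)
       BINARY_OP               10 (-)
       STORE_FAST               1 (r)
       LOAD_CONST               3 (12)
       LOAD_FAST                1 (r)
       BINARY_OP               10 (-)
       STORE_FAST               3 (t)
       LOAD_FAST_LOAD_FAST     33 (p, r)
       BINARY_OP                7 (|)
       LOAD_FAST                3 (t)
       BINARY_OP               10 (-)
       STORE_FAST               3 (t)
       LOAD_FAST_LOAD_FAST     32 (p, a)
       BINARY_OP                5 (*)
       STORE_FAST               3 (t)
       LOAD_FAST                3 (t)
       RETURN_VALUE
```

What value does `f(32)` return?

LOAD_FAST a → push 32. Stack: [32]
LOAD_CONST → push 6. Stack: [32, 6]
BINARY_OP & → 32 & 6 = 0. Stack: [0]
STORE_FAST r → r=0. Stack: []
LOAD_CONST → push 1. Stack: [1]
LOAD_FAST a → push 32. Stack: [1, 32]
BINARY_OP + → 1 + 32 = 33. Stack: [33]
LOAD_FAST a → push 32. Stack: [33, 32]
BINARY_OP | → 33 | 32 = 33. Stack: [33]
STORE_FAST p → p=33. Stack: []
LOAD_FAST_LOAD_FAST r,a → push 0,32. Stack: [0, 32]
BINARY_OP - → 0 - 32 = -32. Stack: [-32]
STORE_FAST r → r=-32. Stack: []
LOAD_CONST → push 12. Stack: [12]
LOAD_FAST r → push -32. Stack: [12, -32]
BINARY_OP - → 12 - -32 = 44. Stack: [44]
STORE_FAST t → t=44. Stack: []
LOAD_FAST_LOAD_FAST p,r → push 33,-32. Stack: [33, -32]
BINARY_OP | → 33 | -32 = -31. Stack: [-31]
LOAD_FAST t → push 44. Stack: [-31, 44]
BINARY_OP - → -31 - 44 = -75. Stack: [-75]
STORE_FAST t → t=-75. Stack: []
LOAD_FAST_LOAD_FAST p,a → push 33,32. Stack: [33, 32]
BINARY_OP * → 33 * 32 = 1056. Stack: [1056]
STORE_FAST t → t=1056. Stack: []
LOAD_FAST t → push 1056. Stack: [1056]
RETURN_VALUE → return 1056.

1056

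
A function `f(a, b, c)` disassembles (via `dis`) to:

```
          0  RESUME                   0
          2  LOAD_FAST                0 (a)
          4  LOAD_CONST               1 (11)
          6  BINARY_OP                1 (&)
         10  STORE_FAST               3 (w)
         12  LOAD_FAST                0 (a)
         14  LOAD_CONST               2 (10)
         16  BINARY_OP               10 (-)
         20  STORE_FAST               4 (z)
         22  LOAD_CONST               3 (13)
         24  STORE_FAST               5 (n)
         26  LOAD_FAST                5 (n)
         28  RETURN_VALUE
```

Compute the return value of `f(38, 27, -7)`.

LOAD_FAST a → push 38. Stack: [38]
LOAD_CONST → push 11. Stack: [38, 11]
BINARY_OP & → 38 & 11 = 2. Stack: [2]
STORE_FAST w → w=2. Stack: []
LOAD_FAST a → push 38. Stack: [38]
LOAD_CONST → push 10. Stack: [38, 10]
BINARY_OP - → 38 - 10 = 28. Stack: [28]
STORE_FAST z → z=28. Stack: []
LOAD_CONST → push 13. Stack: [13]
STORE_FAST n → n=13. Stack: []
LOAD_FAST n → push 13. Stack: [13]
RETURN_VALUE → return 13.

13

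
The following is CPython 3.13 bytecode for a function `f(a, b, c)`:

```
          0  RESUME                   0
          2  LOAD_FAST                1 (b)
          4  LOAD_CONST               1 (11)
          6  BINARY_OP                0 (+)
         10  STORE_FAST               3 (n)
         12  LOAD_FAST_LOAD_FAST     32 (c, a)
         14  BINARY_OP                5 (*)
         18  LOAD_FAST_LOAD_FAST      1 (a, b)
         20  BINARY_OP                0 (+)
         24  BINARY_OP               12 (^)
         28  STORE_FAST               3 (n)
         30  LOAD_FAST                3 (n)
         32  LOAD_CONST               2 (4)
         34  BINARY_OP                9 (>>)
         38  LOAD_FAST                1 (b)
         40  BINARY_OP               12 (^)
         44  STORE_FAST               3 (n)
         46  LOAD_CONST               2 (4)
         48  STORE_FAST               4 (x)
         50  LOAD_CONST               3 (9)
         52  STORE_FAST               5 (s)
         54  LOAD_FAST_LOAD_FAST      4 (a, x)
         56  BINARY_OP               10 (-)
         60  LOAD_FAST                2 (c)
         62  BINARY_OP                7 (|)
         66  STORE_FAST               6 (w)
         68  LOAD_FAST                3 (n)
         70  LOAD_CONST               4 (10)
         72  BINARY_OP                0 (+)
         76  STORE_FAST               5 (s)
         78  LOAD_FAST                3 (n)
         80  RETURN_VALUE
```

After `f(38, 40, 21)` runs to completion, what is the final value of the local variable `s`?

39

LOAD_FAST b → push 40. Stack: [40]
LOAD_CONST → push 11. Stack: [40, 11]
BINARY_OP + → 40 + 11 = 51. Stack: [51]
STORE_FAST n → n=51. Stack: []
LOAD_FAST_LOAD_FAST c,a → push 21,38. Stack: [21, 38]
BINARY_OP * → 21 * 38 = 798. Stack: [798]
LOAD_FAST_LOAD_FAST a,b → push 38,40. Stack: [798, 38, 40]
BINARY_OP + → 38 + 40 = 78. Stack: [798, 78]
BINARY_OP ^ → 798 ^ 78 = 848. Stack: [848]
STORE_FAST n → n=848. Stack: []
LOAD_FAST n → push 848. Stack: [848]
LOAD_CONST → push 4. Stack: [848, 4]
BINARY_OP >> → 848 >> 4 = 53. Stack: [53]
LOAD_FAST b → push 40. Stack: [53, 40]
BINARY_OP ^ → 53 ^ 40 = 29. Stack: [29]
STORE_FAST n → n=29. Stack: []
LOAD_CONST → push 4. Stack: [4]
STORE_FAST x → x=4. Stack: []
LOAD_CONST → push 9. Stack: [9]
STORE_FAST s → s=9. Stack: []
LOAD_FAST_LOAD_FAST a,x → push 38,4. Stack: [38, 4]
BINARY_OP - → 38 - 4 = 34. Stack: [34]
LOAD_FAST c → push 21. Stack: [34, 21]
BINARY_OP | → 34 | 21 = 55. Stack: [55]
STORE_FAST w → w=55. Stack: []
LOAD_FAST n → push 29. Stack: [29]
LOAD_CONST → push 10. Stack: [29, 10]
BINARY_OP + → 29 + 10 = 39. Stack: [39]
STORE_FAST s → s=39. Stack: []
LOAD_FAST n → push 29. Stack: [29]
RETURN_VALUE → return 29.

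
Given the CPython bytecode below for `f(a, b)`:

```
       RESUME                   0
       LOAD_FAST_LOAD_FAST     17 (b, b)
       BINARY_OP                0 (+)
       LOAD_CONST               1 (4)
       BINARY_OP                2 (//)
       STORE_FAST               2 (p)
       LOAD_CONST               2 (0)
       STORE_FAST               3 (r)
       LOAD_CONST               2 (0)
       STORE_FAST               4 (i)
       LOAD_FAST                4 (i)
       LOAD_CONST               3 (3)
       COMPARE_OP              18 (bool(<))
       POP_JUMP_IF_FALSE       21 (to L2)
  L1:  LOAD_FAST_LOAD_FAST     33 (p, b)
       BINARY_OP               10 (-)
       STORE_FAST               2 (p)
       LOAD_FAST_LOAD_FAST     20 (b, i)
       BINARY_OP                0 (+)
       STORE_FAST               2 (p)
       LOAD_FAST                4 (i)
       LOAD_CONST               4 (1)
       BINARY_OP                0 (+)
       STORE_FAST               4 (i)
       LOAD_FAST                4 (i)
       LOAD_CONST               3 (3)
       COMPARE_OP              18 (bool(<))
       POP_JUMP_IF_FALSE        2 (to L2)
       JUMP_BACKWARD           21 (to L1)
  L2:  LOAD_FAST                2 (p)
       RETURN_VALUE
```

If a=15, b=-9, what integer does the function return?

-7

LOAD_FAST_LOAD_FAST b,b → push -9,-9. Stack: [-9, -9]
BINARY_OP + → -9 + -9 = -18. Stack: [-18]
LOAD_CONST → push 4. Stack: [-18, 4]
BINARY_OP // → -18 // 4 = -5. Stack: [-5]
STORE_FAST p → p=-5. Stack: []
LOAD_CONST → push 0. Stack: [0]
STORE_FAST r → r=0. Stack: []
LOAD_CONST → push 0. Stack: [0]
STORE_FAST i → i=0. Stack: []
LOAD_FAST i → push 0. Stack: [0]
LOAD_CONST → push 3. Stack: [0, 3]
COMPARE_OP bool(<) → 0 vs 3 = True. Stack: [True]
POP_JUMP_IF_FALSE → pop True; no jump. Stack: []
LOAD_FAST_LOAD_FAST p,b → push -5,-9. Stack: [-5, -9]
BINARY_OP - → -5 - -9 = 4. Stack: [4]
STORE_FAST p → p=4. Stack: []
LOAD_FAST_LOAD_FAST b,i → push -9,0. Stack: [-9, 0]
BINARY_OP + → -9 + 0 = -9. Stack: [-9]
STORE_FAST p → p=-9. Stack: []
LOAD_FAST i → push 0. Stack: [0]
LOAD_CONST → push 1. Stack: [0, 1]
BINARY_OP + → 0 + 1 = 1. Stack: [1]
STORE_FAST i → i=1. Stack: []
LOAD_FAST i → push 1. Stack: [1]
LOAD_CONST → push 3. Stack: [1, 3]
COMPARE_OP bool(<) → 1 vs 3 = True. Stack: [True]
POP_JUMP_IF_FALSE → pop True; no jump. Stack: []
LOAD_FAST_LOAD_FAST p,b → push -9,-9. Stack: [-9, -9]
BINARY_OP - → -9 - -9 = 0. Stack: [0]
STORE_FAST p → p=0. Stack: []
LOAD_FAST_LOAD_FAST b,i → push -9,1. Stack: [-9, 1]
BINARY_OP + → -9 + 1 = -8. Stack: [-8]
STORE_FAST p → p=-8. Stack: []
LOAD_FAST i → push 1. Stack: [1]
LOAD_CONST → push 1. Stack: [1, 1]
BINARY_OP + → 1 + 1 = 2. Stack: [2]
STORE_FAST i → i=2. Stack: []
LOAD_FAST i → push 2. Stack: [2]
LOAD_CONST → push 3. Stack: [2, 3]
COMPARE_OP bool(<) → 2 vs 3 = True. Stack: [True]
POP_JUMP_IF_FALSE → pop True; no jump. Stack: []
LOAD_FAST_LOAD_FAST p,b → push -8,-9. Stack: [-8, -9]
BINARY_OP - → -8 - -9 = 1. Stack: [1]
STORE_FAST p → p=1. Stack: []
LOAD_FAST_LOAD_FAST b,i → push -9,2. Stack: [-9, 2]
BINARY_OP + → -9 + 2 = -7. Stack: [-7]
STORE_FAST p → p=-7. Stack: []
LOAD_FAST i → push 2. Stack: [2]
LOAD_CONST → push 1. Stack: [2, 1]
BINARY_OP + → 2 + 1 = 3. Stack: [3]
STORE_FAST i → i=3. Stack: []
LOAD_FAST i → push 3. Stack: [3]
LOAD_CONST → push 3. Stack: [3, 3]
COMPARE_OP bool(<) → 3 vs 3 = False. Stack: [False]
POP_JUMP_IF_FALSE → pop False; jump. Stack: []
LOAD_FAST p → push -7. Stack: [-7]
RETURN_VALUE → return -7.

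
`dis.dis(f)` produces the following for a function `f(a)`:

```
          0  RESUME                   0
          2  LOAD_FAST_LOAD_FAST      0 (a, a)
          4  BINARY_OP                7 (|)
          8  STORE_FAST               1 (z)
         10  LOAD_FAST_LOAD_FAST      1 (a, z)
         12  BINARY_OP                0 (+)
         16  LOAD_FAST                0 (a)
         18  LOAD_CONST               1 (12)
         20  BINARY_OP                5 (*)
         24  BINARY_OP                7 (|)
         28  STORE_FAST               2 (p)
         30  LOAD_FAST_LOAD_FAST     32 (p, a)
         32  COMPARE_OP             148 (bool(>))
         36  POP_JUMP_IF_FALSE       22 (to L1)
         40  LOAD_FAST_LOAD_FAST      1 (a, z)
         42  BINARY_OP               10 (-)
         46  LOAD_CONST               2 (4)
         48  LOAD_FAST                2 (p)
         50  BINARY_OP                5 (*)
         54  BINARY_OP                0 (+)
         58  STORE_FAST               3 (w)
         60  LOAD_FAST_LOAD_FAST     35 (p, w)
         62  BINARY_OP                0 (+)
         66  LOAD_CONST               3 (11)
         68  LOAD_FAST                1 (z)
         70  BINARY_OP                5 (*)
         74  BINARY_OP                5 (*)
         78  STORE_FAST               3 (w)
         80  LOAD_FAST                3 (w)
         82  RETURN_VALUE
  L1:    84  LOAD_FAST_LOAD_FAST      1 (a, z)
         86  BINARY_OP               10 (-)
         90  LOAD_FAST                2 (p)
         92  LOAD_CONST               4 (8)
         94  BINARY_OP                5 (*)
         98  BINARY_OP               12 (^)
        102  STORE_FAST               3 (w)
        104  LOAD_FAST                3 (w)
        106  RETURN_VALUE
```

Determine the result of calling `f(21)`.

293370

LOAD_FAST_LOAD_FAST a,a → push 21,21. Stack: [21, 21]
BINARY_OP | → 21 | 21 = 21. Stack: [21]
STORE_FAST z → z=21. Stack: []
LOAD_FAST_LOAD_FAST a,z → push 21,21. Stack: [21, 21]
BINARY_OP + → 21 + 21 = 42. Stack: [42]
LOAD_FAST a → push 21. Stack: [42, 21]
LOAD_CONST → push 12. Stack: [42, 21, 12]
BINARY_OP * → 21 * 12 = 252. Stack: [42, 252]
BINARY_OP | → 42 | 252 = 254. Stack: [254]
STORE_FAST p → p=254. Stack: []
LOAD_FAST_LOAD_FAST p,a → push 254,21. Stack: [254, 21]
COMPARE_OP bool(>) → 254 vs 21 = True. Stack: [True]
POP_JUMP_IF_FALSE → pop True; no jump. Stack: []
LOAD_FAST_LOAD_FAST a,z → push 21,21. Stack: [21, 21]
BINARY_OP - → 21 - 21 = 0. Stack: [0]
LOAD_CONST → push 4. Stack: [0, 4]
LOAD_FAST p → push 254. Stack: [0, 4, 254]
BINARY_OP * → 4 * 254 = 1016. Stack: [0, 1016]
BINARY_OP + → 0 + 1016 = 1016. Stack: [1016]
STORE_FAST w → w=1016. Stack: []
LOAD_FAST_LOAD_FAST p,w → push 254,1016. Stack: [254, 1016]
BINARY_OP + → 254 + 1016 = 1270. Stack: [1270]
LOAD_CONST → push 11. Stack: [1270, 11]
LOAD_FAST z → push 21. Stack: [1270, 11, 21]
BINARY_OP * → 11 * 21 = 231. Stack: [1270, 231]
BINARY_OP * → 1270 * 231 = 293370. Stack: [293370]
STORE_FAST w → w=293370. Stack: []
LOAD_FAST w → push 293370. Stack: [293370]
RETURN_VALUE → return 293370.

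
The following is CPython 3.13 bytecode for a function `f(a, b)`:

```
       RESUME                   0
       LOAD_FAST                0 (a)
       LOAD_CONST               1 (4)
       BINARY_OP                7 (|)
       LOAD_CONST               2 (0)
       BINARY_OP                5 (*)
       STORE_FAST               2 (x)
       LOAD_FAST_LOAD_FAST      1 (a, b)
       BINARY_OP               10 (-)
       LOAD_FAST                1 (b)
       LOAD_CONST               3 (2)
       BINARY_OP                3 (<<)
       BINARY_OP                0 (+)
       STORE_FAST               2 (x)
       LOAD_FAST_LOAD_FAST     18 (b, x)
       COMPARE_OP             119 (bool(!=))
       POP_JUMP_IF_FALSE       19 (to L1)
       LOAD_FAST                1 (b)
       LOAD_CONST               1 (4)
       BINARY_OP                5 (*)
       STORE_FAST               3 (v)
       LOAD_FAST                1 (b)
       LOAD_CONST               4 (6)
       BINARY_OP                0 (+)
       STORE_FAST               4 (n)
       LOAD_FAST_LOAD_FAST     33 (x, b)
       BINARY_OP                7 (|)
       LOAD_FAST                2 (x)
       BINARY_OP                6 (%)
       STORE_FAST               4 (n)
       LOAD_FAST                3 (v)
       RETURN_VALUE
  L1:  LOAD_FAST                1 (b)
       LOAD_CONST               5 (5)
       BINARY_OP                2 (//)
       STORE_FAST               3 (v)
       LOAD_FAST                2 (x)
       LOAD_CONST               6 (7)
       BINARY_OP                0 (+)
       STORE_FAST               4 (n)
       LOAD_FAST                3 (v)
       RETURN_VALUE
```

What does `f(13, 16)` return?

64

LOAD_FAST a → push 13. Stack: [13]
LOAD_CONST → push 4. Stack: [13, 4]
BINARY_OP | → 13 | 4 = 13. Stack: [13]
LOAD_CONST → push 0. Stack: [13, 0]
BINARY_OP * → 13 * 0 = 0. Stack: [0]
STORE_FAST x → x=0. Stack: []
LOAD_FAST_LOAD_FAST a,b → push 13,16. Stack: [13, 16]
BINARY_OP - → 13 - 16 = -3. Stack: [-3]
LOAD_FAST b → push 16. Stack: [-3, 16]
LOAD_CONST → push 2. Stack: [-3, 16, 2]
BINARY_OP << → 16 << 2 = 64. Stack: [-3, 64]
BINARY_OP + → -3 + 64 = 61. Stack: [61]
STORE_FAST x → x=61. Stack: []
LOAD_FAST_LOAD_FAST b,x → push 16,61. Stack: [16, 61]
COMPARE_OP bool(!=) → 16 vs 61 = True. Stack: [True]
POP_JUMP_IF_FALSE → pop True; no jump. Stack: []
LOAD_FAST b → push 16. Stack: [16]
LOAD_CONST → push 4. Stack: [16, 4]
BINARY_OP * → 16 * 4 = 64. Stack: [64]
STORE_FAST v → v=64. Stack: []
LOAD_FAST b → push 16. Stack: [16]
LOAD_CONST → push 6. Stack: [16, 6]
BINARY_OP + → 16 + 6 = 22. Stack: [22]
STORE_FAST n → n=22. Stack: []
LOAD_FAST_LOAD_FAST x,b → push 61,16. Stack: [61, 16]
BINARY_OP | → 61 | 16 = 61. Stack: [61]
LOAD_FAST x → push 61. Stack: [61, 61]
BINARY_OP % → 61 % 61 = 0. Stack: [0]
STORE_FAST n → n=0. Stack: []
LOAD_FAST v → push 64. Stack: [64]
RETURN_VALUE → return 64.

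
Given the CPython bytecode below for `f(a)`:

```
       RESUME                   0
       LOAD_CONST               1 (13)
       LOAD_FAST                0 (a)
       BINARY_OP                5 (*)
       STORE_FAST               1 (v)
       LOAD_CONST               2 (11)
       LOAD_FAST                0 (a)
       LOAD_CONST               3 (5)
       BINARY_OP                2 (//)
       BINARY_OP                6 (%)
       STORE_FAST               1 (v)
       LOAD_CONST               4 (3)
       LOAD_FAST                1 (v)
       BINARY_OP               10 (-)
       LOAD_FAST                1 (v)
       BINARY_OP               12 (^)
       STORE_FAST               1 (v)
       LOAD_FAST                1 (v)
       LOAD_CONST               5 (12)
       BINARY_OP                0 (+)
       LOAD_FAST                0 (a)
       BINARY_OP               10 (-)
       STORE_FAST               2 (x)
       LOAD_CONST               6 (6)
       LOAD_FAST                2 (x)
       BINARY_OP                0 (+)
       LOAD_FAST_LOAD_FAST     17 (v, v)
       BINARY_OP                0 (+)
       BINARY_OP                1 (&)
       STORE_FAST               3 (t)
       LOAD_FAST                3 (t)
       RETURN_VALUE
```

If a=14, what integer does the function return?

6

LOAD_CONST → push 13. Stack: [13]
LOAD_FAST a → push 14. Stack: [13, 14]
BINARY_OP * → 13 * 14 = 182. Stack: [182]
STORE_FAST v → v=182. Stack: []
LOAD_CONST → push 11. Stack: [11]
LOAD_FAST a → push 14. Stack: [11, 14]
LOAD_CONST → push 5. Stack: [11, 14, 5]
BINARY_OP // → 14 // 5 = 2. Stack: [11, 2]
BINARY_OP % → 11 % 2 = 1. Stack: [1]
STORE_FAST v → v=1. Stack: []
LOAD_CONST → push 3. Stack: [3]
LOAD_FAST v → push 1. Stack: [3, 1]
BINARY_OP - → 3 - 1 = 2. Stack: [2]
LOAD_FAST v → push 1. Stack: [2, 1]
BINARY_OP ^ → 2 ^ 1 = 3. Stack: [3]
STORE_FAST v → v=3. Stack: []
LOAD_FAST v → push 3. Stack: [3]
LOAD_CONST → push 12. Stack: [3, 12]
BINARY_OP + → 3 + 12 = 15. Stack: [15]
LOAD_FAST a → push 14. Stack: [15, 14]
BINARY_OP - → 15 - 14 = 1. Stack: [1]
STORE_FAST x → x=1. Stack: []
LOAD_CONST → push 6. Stack: [6]
LOAD_FAST x → push 1. Stack: [6, 1]
BINARY_OP + → 6 + 1 = 7. Stack: [7]
LOAD_FAST_LOAD_FAST v,v → push 3,3. Stack: [7, 3, 3]
BINARY_OP + → 3 + 3 = 6. Stack: [7, 6]
BINARY_OP & → 7 & 6 = 6. Stack: [6]
STORE_FAST t → t=6. Stack: []
LOAD_FAST t → push 6. Stack: [6]
RETURN_VALUE → return 6.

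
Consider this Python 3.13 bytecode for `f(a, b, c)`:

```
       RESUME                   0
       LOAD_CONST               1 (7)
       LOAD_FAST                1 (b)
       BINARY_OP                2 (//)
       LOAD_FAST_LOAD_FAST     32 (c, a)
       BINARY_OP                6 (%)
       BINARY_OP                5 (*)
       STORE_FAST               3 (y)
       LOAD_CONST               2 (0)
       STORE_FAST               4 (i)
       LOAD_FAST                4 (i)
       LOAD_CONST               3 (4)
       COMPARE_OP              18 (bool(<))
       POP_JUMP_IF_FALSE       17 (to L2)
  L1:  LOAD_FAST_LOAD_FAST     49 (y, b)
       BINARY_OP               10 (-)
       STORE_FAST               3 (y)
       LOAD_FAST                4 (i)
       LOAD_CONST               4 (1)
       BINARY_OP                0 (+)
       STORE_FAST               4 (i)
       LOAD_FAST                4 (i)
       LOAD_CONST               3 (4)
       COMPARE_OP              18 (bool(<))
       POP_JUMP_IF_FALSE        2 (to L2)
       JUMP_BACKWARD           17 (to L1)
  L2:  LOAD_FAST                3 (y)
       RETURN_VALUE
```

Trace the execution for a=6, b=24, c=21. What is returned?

-96

LOAD_CONST → push 7. Stack: [7]
LOAD_FAST b → push 24. Stack: [7, 24]
BINARY_OP // → 7 // 24 = 0. Stack: [0]
LOAD_FAST_LOAD_FAST c,a → push 21,6. Stack: [0, 21, 6]
BINARY_OP % → 21 % 6 = 3. Stack: [0, 3]
BINARY_OP * → 0 * 3 = 0. Stack: [0]
STORE_FAST y → y=0. Stack: []
LOAD_CONST → push 0. Stack: [0]
STORE_FAST i → i=0. Stack: []
LOAD_FAST i → push 0. Stack: [0]
LOAD_CONST → push 4. Stack: [0, 4]
COMPARE_OP bool(<) → 0 vs 4 = True. Stack: [True]
POP_JUMP_IF_FALSE → pop True; no jump. Stack: []
LOAD_FAST_LOAD_FAST y,b → push 0,24. Stack: [0, 24]
BINARY_OP - → 0 - 24 = -24. Stack: [-24]
STORE_FAST y → y=-24. Stack: []
LOAD_FAST i → push 0. Stack: [0]
LOAD_CONST → push 1. Stack: [0, 1]
BINARY_OP + → 0 + 1 = 1. Stack: [1]
STORE_FAST i → i=1. Stack: []
LOAD_FAST i → push 1. Stack: [1]
LOAD_CONST → push 4. Stack: [1, 4]
COMPARE_OP bool(<) → 1 vs 4 = True. Stack: [True]
POP_JUMP_IF_FALSE → pop True; no jump. Stack: []
LOAD_FAST_LOAD_FAST y,b → push -24,24. Stack: [-24, 24]
BINARY_OP - → -24 - 24 = -48. Stack: [-48]
STORE_FAST y → y=-48. Stack: []
LOAD_FAST i → push 1. Stack: [1]
LOAD_CONST → push 1. Stack: [1, 1]
BINARY_OP + → 1 + 1 = 2. Stack: [2]
STORE_FAST i → i=2. Stack: []
LOAD_FAST i → push 2. Stack: [2]
LOAD_CONST → push 4. Stack: [2, 4]
COMPARE_OP bool(<) → 2 vs 4 = True. Stack: [True]
POP_JUMP_IF_FALSE → pop True; no jump. Stack: []
LOAD_FAST_LOAD_FAST y,b → push -48,24. Stack: [-48, 24]
BINARY_OP - → -48 - 24 = -72. Stack: [-72]
STORE_FAST y → y=-72. Stack: []
LOAD_FAST i → push 2. Stack: [2]
LOAD_CONST → push 1. Stack: [2, 1]
BINARY_OP + → 2 + 1 = 3. Stack: [3]
STORE_FAST i → i=3. Stack: []
LOAD_FAST i → push 3. Stack: [3]
LOAD_CONST → push 4. Stack: [3, 4]
COMPARE_OP bool(<) → 3 vs 4 = True. Stack: [True]
POP_JUMP_IF_FALSE → pop True; no jump. Stack: []
LOAD_FAST_LOAD_FAST y,b → push -72,24. Stack: [-72, 24]
BINARY_OP - → -72 - 24 = -96. Stack: [-96]
STORE_FAST y → y=-96. Stack: []
LOAD_FAST i → push 3. Stack: [3]
LOAD_CONST → push 1. Stack: [3, 1]
BINARY_OP + → 3 + 1 = 4. Stack: [4]
STORE_FAST i → i=4. Stack: []
LOAD_FAST i → push 4. Stack: [4]
LOAD_CONST → push 4. Stack: [4, 4]
COMPARE_OP bool(<) → 4 vs 4 = False. Stack: [False]
POP_JUMP_IF_FALSE → pop False; jump. Stack: []
LOAD_FAST y → push -96. Stack: [-96]
RETURN_VALUE → return -96.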